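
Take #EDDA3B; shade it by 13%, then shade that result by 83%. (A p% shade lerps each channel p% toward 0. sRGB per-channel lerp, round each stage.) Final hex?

#232009

#EDDA3B is rgb(237, 218, 59).
Per channel, c → c + 0.13(0 − c):
  R: 237 − 30.81 = 206.19 → 206
  G: 218 − 28.34 = 189.66 → 190
  B: 59 − 7.67 = 51.33 → 51
After the shade: rgb(206, 190, 51) = #CEBE33.
Lerp each channel 83% toward 0:
  R: 206 + 0.83×(0−206) = 206 − 170.98 = 35.02 → 35
  G: 190 + 0.83×(0−190) = 190 − 157.7 = 32.3 → 32
  B: 51 − 42.33 = 8.67 → 9
rgb(35, 32, 9) = #232009.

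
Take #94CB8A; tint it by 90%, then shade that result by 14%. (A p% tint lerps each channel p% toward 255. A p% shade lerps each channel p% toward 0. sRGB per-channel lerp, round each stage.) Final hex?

#94CB8A is rgb(148, 203, 138).
A 90% tint moves each channel 90% toward 255:
  R: 148 + 0.9×(255−148) = 148 + 96.3 = 244.3 → 244
  G: 203 + 0.9×(255−203) = 203 + 46.8 = 249.8 → 250
  B: 138 + 105.3 = 243.3 → 243
After the tint: rgb(244, 250, 243) = #F4FAF3.
Lerp each channel 14% toward 0:
  R: 244 − 34.16 = 209.84 → 210
  G: 250 − 35 = 215 → 215
  B: 243 + 0.14×(0−243) = 243 − 34.02 = 208.98 → 209
rgb(210, 215, 209) = #D2D7D1.

#D2D7D1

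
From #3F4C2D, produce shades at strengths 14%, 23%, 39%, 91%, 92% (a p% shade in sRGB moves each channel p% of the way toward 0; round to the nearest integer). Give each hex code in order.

#364127, #313B23, #262E1B, #060704, #050604

#3F4C2D is rgb(63, 76, 45).
14%: (63 − 8.82 = 54.18→54, 76 − 10.64 = 65.36→65, 45 − 6.3 = 38.7→39) → #364127
23%: (63 − 14.49 = 48.51→49, 76 − 17.48 = 58.52→59, 45 − 10.35 = 34.65→35) → #313B23
39%: (63 − 24.57 = 38.43→38, 76 − 29.64 = 46.36→46, 45 − 17.55 = 27.45→27) → #262E1B
91%: (63 − 57.33 = 5.67→6, 76 − 69.16 = 6.84→7, 45 − 40.95 = 4.05→4) → #060704
92%: (63 − 57.96 = 5.04→5, 76 − 69.92 = 6.08→6, 45 − 41.4 = 3.6→4) → #050604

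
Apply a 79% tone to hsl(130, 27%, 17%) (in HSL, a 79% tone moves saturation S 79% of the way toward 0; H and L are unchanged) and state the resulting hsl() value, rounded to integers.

hsl(130, 6%, 17%)

S moves 79% from 27 toward 0: 27 − 21.33 = 5.67 → 6.
H and L are unchanged.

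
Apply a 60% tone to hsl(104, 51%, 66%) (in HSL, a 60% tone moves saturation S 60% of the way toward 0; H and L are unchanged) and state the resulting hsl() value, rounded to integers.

hsl(104, 20%, 66%)

S moves 60% from 51 toward 0: 51 − 30.6 = 20.4 → 20.
H and L are unchanged.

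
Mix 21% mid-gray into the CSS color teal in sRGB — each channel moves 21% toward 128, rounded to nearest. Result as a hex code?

#1B8080

CSS teal is rgb(0, 128, 128).
Lerp each channel 21% toward 128:
  R: 0 + 26.88 = 26.88 → 27
  G: 128 + 0.21×(128−128) = 128 + 0 = 128 → 128
  B: 128 + 0 = 128 → 128
rgb(27, 128, 128) = #1B8080.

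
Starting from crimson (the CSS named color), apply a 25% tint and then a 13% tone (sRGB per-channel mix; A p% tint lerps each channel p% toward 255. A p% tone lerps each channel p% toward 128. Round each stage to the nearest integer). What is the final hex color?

#D8556F

CSS crimson is rgb(220, 20, 60).
A 25% tint moves each channel 25% toward 255:
  R: 220 + 8.75 = 228.75 → 229
  G: 20 + 0.25×(255−20) = 20 + 58.75 = 78.75 → 79
  B: 60 + 0.25×(255−60) = 60 + 48.75 = 108.75 → 109
After the tint: rgb(229, 79, 109) = #E54F6D.
A 13% tone moves each channel 13% toward 128:
  R: 229 + 0.13×(128−229) = 229 − 13.13 = 215.87 → 216
  G: 79 + 0.13×(128−79) = 79 + 6.37 = 85.37 → 85
  B: 109 + 2.47 = 111.47 → 111
rgb(216, 85, 111) = #D8556F.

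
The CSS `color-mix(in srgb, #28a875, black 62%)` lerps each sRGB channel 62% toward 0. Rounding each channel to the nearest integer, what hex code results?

#28a875 is rgb(40, 168, 117).
Lerp each channel 62% toward 0:
  R: 40 + 0.62×(0−40) = 40 − 24.8 = 15.2 → 15
  G: 168 − 104.16 = 63.84 → 64
  B: 117 − 72.54 = 44.46 → 44
rgb(15, 64, 44) = #0f402c.

#0f402c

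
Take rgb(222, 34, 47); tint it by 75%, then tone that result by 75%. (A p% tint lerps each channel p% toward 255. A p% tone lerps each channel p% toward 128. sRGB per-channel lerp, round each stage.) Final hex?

#9e9293

Lerp each channel 75% toward 255:
  R: 222 + 0.75×(255−222) = 222 + 24.75 = 246.75 → 247
  G: 34 + 165.75 = 199.75 → 200
  B: 47 + 0.75×(255−47) = 47 + 156 = 203 → 203
After the tint: rgb(247, 200, 203) = #f7c8cb.
Per channel, c → c + 0.75(128 − c):
  R: 247 + 0.75×(128−247) = 247 − 89.25 = 157.75 → 158
  G: 200 + 0.75×(128−200) = 200 − 54 = 146 → 146
  B: 203 − 56.25 = 146.75 → 147
rgb(158, 146, 147) = #9e9293.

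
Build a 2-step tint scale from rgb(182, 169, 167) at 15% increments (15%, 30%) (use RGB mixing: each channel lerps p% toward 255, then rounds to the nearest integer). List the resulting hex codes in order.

15%: (182 + 10.95 = 192.95→193, 169 + 12.9 = 181.9→182, 167 + 13.2 = 180.2→180) → #C1B6B4
30%: (182 + 21.9 = 203.9→204, 169 + 25.8 = 194.8→195, 167 + 26.4 = 193.4→193) → #CCC3C1

#C1B6B4, #CCC3C1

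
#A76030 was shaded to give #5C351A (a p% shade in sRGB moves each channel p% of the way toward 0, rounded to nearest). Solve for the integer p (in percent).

45%

#A76030 is rgb(167, 96, 48); #5C351A is rgb(92, 53, 26).
On the R channel (widest range): 92 ≈ 167 + (p/100)(0 − 167), so p ≈ 100×(92 − 167)/(0 − 167) = -7500/-167 = 44.91.
p = 45 reproduces all three channels after rounding.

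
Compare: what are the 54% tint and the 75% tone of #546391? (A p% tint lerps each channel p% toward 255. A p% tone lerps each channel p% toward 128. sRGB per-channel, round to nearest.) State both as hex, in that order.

#546391 is rgb(84, 99, 145).
54% tint:
  R: 84 + 0.54×(255−84) = 84 + 92.34 = 176.34 → 176
  G: 99 + 0.54×(255−99) = 99 + 84.24 = 183.24 → 183
  B: 145 + 0.54×(255−145) = 145 + 59.4 = 204.4 → 204
  → #B0B7CC
75% tone:
  R: 84 + 33 = 117 → 117
  G: 99 + 0.75×(128−99) = 99 + 21.75 = 120.75 → 121
  B: 145 + 0.75×(128−145) = 145 − 12.75 = 132.25 → 132
  → #757984

#B0B7CC, #757984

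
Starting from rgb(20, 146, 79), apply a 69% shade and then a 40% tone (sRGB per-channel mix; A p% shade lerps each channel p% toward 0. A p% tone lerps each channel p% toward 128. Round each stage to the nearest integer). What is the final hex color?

A 69% shade moves each channel 69% toward 0:
  R: 20 + 0.69×(0−20) = 20 − 13.8 = 6.2 → 6
  G: 146 − 100.74 = 45.26 → 45
  B: 79 − 54.51 = 24.49 → 24
After the shade: rgb(6, 45, 24) = #062d18.
A 40% tone moves each channel 40% toward 128:
  R: 6 + 0.4×(128−6) = 6 + 48.8 = 54.8 → 55
  G: 45 + 0.4×(128−45) = 45 + 33.2 = 78.2 → 78
  B: 24 + 0.4×(128−24) = 24 + 41.6 = 65.6 → 66
rgb(55, 78, 66) = #374e42.

#374e42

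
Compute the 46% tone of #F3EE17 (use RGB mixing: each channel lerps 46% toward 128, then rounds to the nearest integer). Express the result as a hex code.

#F3EE17 is rgb(243, 238, 23).
A 46% tone moves each channel 46% toward 128:
  R: 243 − 52.9 = 190.1 → 190
  G: 238 + 0.46×(128−238) = 238 − 50.6 = 187.4 → 187
  B: 23 + 0.46×(128−23) = 23 + 48.3 = 71.3 → 71
rgb(190, 187, 71) = #BEBB47.

#BEBB47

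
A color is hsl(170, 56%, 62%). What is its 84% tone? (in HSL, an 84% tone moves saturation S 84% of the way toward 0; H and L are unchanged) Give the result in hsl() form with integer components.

S moves 84% from 56 toward 0: 56 − 47.04 = 8.96 → 9.
H and L are unchanged.

hsl(170, 9%, 62%)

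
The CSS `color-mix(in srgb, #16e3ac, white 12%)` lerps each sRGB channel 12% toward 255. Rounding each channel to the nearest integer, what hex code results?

#32e6b6

#16e3ac is rgb(22, 227, 172).
Per channel, c → c + 0.12(255 − c):
  R: 22 + 0.12×(255−22) = 22 + 27.96 = 49.96 → 50
  G: 227 + 0.12×(255−227) = 227 + 3.36 = 230.36 → 230
  B: 172 + 0.12×(255−172) = 172 + 9.96 = 181.96 → 182
rgb(50, 230, 182) = #32e6b6.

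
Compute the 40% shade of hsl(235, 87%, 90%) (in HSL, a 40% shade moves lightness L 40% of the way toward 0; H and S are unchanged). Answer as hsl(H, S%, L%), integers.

L moves 40% from 90 toward 0: 90 − 36 = 54 → 54.
H and S are unchanged.

hsl(235, 87%, 54%)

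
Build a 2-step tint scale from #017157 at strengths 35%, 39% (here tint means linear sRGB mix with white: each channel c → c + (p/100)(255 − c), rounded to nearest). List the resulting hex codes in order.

#017157 is rgb(1, 113, 87).
35%: (1 + 88.9 = 89.9→90, 113 + 49.7 = 162.7→163, 87 + 58.8 = 145.8→146) → #5AA392
39%: (1 + 99.06 = 100.06→100, 113 + 55.38 = 168.38→168, 87 + 65.52 = 152.52→153) → #64A899

#5AA392, #64A899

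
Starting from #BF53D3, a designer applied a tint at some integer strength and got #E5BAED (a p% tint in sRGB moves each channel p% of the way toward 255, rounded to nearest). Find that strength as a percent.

60%

#BF53D3 is rgb(191, 83, 211); #E5BAED is rgb(229, 186, 237).
On the G channel (widest range): 186 ≈ 83 + (p/100)(255 − 83), so p ≈ 100×(186 − 83)/(255 − 83) = 10300/172 = 59.88.
p = 60 reproduces all three channels after rounding.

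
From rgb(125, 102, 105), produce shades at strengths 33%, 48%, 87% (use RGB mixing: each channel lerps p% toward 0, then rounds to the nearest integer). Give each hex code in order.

33%: (125 − 41.25 = 83.75→84, 102 − 33.66 = 68.34→68, 105 − 34.65 = 70.35→70) → #544446
48%: (125 − 60 = 65→65, 102 − 48.96 = 53.04→53, 105 − 50.4 = 54.6→55) → #413537
87%: (125 − 108.75 = 16.25→16, 102 − 88.74 = 13.26→13, 105 − 91.35 = 13.65→14) → #100d0e

#544446, #413537, #100d0e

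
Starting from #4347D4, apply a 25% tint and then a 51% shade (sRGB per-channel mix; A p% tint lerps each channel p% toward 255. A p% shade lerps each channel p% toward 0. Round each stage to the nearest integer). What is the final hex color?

#4347D4 is rgb(67, 71, 212).
Lerp each channel 25% toward 255:
  R: 67 + 0.25×(255−67) = 67 + 47 = 114 → 114
  G: 71 + 0.25×(255−71) = 71 + 46 = 117 → 117
  B: 212 + 0.25×(255−212) = 212 + 10.75 = 222.75 → 223
After the tint: rgb(114, 117, 223) = #7275DF.
Per channel, c → c + 0.51(0 − c):
  R: 114 + 0.51×(0−114) = 114 − 58.14 = 55.86 → 56
  G: 117 + 0.51×(0−117) = 117 − 59.67 = 57.33 → 57
  B: 223 + 0.51×(0−223) = 223 − 113.73 = 109.27 → 109
rgb(56, 57, 109) = #38396D.

#38396D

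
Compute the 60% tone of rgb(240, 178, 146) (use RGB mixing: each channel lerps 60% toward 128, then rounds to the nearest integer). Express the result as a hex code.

Per channel, c → c + 0.6(128 − c):
  R: 240 − 67.2 = 172.8 → 173
  G: 178 + 0.6×(128−178) = 178 − 30 = 148 → 148
  B: 146 − 10.8 = 135.2 → 135
rgb(173, 148, 135) = #ad9487.

#ad9487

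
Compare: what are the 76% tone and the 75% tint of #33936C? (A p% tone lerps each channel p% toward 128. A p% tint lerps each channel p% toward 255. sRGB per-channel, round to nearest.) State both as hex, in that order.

#6E857B, #CCE4DA

#33936C is rgb(51, 147, 108).
76% tone:
  R: 51 + 58.52 = 109.52 → 110
  G: 147 + 0.76×(128−147) = 147 − 14.44 = 132.56 → 133
  B: 108 + 0.76×(128−108) = 108 + 15.2 = 123.2 → 123
  → #6E857B
75% tint:
  R: 51 + 153 = 204 → 204
  G: 147 + 81 = 228 → 228
  B: 108 + 0.75×(255−108) = 108 + 110.25 = 218.25 → 218
  → #CCE4DA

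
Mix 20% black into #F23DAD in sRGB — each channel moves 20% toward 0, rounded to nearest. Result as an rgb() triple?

#F23DAD is rgb(242, 61, 173).
Lerp each channel 20% toward 0:
  R: 242 + 0.2×(0−242) = 242 − 48.4 = 193.6 → 194
  G: 61 + 0.2×(0−61) = 61 − 12.2 = 48.8 → 49
  B: 173 − 34.6 = 138.4 → 138

rgb(194, 49, 138)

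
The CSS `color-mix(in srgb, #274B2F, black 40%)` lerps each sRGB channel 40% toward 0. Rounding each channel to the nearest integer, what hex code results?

#274B2F is rgb(39, 75, 47).
Lerp each channel 40% toward 0:
  R: 39 − 15.6 = 23.4 → 23
  G: 75 − 30 = 45 → 45
  B: 47 + 0.4×(0−47) = 47 − 18.8 = 28.2 → 28
rgb(23, 45, 28) = #172D1C.

#172D1C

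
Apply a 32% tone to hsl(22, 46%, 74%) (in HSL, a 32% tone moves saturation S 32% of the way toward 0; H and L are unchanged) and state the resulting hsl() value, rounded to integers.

hsl(22, 31%, 74%)

S moves 32% from 46 toward 0: 46 − 14.72 = 31.28 → 31.
H and L are unchanged.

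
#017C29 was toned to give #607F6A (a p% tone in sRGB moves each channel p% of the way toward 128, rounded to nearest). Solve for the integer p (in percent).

75%

#017C29 is rgb(1, 124, 41); #607F6A is rgb(96, 127, 106).
On the R channel (widest range): 96 ≈ 1 + (p/100)(128 − 1), so p ≈ 100×(96 − 1)/(128 − 1) = 9500/127 = 74.80.
p = 75 reproduces all three channels after rounding.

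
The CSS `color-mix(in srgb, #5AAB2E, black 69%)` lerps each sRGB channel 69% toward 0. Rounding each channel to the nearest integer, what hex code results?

#5AAB2E is rgb(90, 171, 46).
Lerp each channel 69% toward 0:
  R: 90 − 62.1 = 27.9 → 28
  G: 171 − 117.99 = 53.01 → 53
  B: 46 + 0.69×(0−46) = 46 − 31.74 = 14.26 → 14
rgb(28, 53, 14) = #1C350E.

#1C350E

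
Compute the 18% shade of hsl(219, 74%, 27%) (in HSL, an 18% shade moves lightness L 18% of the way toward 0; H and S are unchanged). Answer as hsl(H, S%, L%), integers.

L moves 18% from 27 toward 0: 27 − 4.86 = 22.14 → 22.
H and S are unchanged.

hsl(219, 74%, 22%)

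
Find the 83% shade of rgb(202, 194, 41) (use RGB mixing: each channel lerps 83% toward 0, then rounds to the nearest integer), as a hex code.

Per channel, c → c + 0.83(0 − c):
  R: 202 + 0.83×(0−202) = 202 − 167.66 = 34.34 → 34
  G: 194 + 0.83×(0−194) = 194 − 161.02 = 32.98 → 33
  B: 41 − 34.03 = 6.97 → 7
rgb(34, 33, 7) = #222107.

#222107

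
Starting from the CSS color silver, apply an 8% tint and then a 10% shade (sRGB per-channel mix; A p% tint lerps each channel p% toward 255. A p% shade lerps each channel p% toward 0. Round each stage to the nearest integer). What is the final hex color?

CSS silver is rgb(192, 192, 192).
Lerp each channel 8% toward 255:
  R: 192 + 0.08×(255−192) = 192 + 5.04 = 197.04 → 197
  G: 192 + 5.04 = 197.04 → 197
  B: 192 + 5.04 = 197.04 → 197
After the tint: rgb(197, 197, 197) = #c5c5c5.
A 10% shade moves each channel 10% toward 0:
  R: 197 + 0.1×(0−197) = 197 − 19.7 = 177.3 → 177
  G: 197 + 0.1×(0−197) = 197 − 19.7 = 177.3 → 177
  B: 197 + 0.1×(0−197) = 197 − 19.7 = 177.3 → 177
rgb(177, 177, 177) = #b1b1b1.

#b1b1b1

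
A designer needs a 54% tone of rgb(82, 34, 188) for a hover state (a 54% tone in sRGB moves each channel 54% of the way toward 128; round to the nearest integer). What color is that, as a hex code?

#6B559C

Per channel, c → c + 0.54(128 − c):
  R: 82 + 0.54×(128−82) = 82 + 24.84 = 106.84 → 107
  G: 34 + 0.54×(128−34) = 34 + 50.76 = 84.76 → 85
  B: 188 + 0.54×(128−188) = 188 − 32.4 = 155.6 → 156
rgb(107, 85, 156) = #6B559C.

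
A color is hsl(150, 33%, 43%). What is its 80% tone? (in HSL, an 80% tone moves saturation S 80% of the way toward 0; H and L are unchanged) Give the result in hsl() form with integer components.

S moves 80% from 33 toward 0: 33 − 26.4 = 6.6 → 7.
H and L are unchanged.

hsl(150, 7%, 43%)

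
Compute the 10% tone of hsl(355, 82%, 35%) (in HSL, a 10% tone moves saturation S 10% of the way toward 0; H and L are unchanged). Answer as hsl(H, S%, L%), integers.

hsl(355, 74%, 35%)

S moves 10% from 82 toward 0: 82 − 8.2 = 73.8 → 74.
H and L are unchanged.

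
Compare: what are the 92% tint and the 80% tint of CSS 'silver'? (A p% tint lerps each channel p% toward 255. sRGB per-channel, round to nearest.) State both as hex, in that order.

#fafafa, #f2f2f2

CSS silver is rgb(192, 192, 192).
92% tint:
  R: 192 + 0.92×(255−192) = 192 + 57.96 = 249.96 → 250
  G: 192 + 0.92×(255−192) = 192 + 57.96 = 249.96 → 250
  B: 192 + 0.92×(255−192) = 192 + 57.96 = 249.96 → 250
  → #fafafa
80% tint:
  R: 192 + 0.8×(255−192) = 192 + 50.4 = 242.4 → 242
  G: 192 + 0.8×(255−192) = 192 + 50.4 = 242.4 → 242
  B: 192 + 0.8×(255−192) = 192 + 50.4 = 242.4 → 242
  → #f2f2f2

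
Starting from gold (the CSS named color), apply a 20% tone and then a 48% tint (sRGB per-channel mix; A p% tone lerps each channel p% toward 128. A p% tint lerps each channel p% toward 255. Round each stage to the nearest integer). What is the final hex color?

#F2E188

CSS gold is rgb(255, 215, 0).
A 20% tone moves each channel 20% toward 128:
  R: 255 − 25.4 = 229.6 → 230
  G: 215 − 17.4 = 197.6 → 198
  B: 0 + 25.6 = 25.6 → 26
After the tone: rgb(230, 198, 26) = #E6C61A.
Per channel, c → c + 0.48(255 − c):
  R: 230 + 0.48×(255−230) = 230 + 12 = 242 → 242
  G: 198 + 0.48×(255−198) = 198 + 27.36 = 225.36 → 225
  B: 26 + 0.48×(255−26) = 26 + 109.92 = 135.92 → 136
rgb(242, 225, 136) = #F2E188.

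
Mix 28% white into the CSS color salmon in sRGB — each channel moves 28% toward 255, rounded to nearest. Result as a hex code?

#FBA499

CSS salmon is rgb(250, 128, 114).
A 28% tint moves each channel 28% toward 255:
  R: 250 + 1.4 = 251.4 → 251
  G: 128 + 0.28×(255−128) = 128 + 35.56 = 163.56 → 164
  B: 114 + 39.48 = 153.48 → 153
rgb(251, 164, 153) = #FBA499.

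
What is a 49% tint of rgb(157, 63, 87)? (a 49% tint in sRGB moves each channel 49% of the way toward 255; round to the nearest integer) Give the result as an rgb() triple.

A 49% tint moves each channel 49% toward 255:
  R: 157 + 0.49×(255−157) = 157 + 48.02 = 205.02 → 205
  G: 63 + 94.08 = 157.08 → 157
  B: 87 + 0.49×(255−87) = 87 + 82.32 = 169.32 → 169

rgb(205, 157, 169)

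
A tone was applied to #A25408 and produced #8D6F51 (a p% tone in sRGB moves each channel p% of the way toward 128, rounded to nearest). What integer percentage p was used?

61%

#A25408 is rgb(162, 84, 8); #8D6F51 is rgb(141, 111, 81).
On the B channel (widest range): 81 ≈ 8 + (p/100)(128 − 8), so p ≈ 100×(81 − 8)/(128 − 8) = 7300/120 = 60.83.
p = 61 reproduces all three channels after rounding.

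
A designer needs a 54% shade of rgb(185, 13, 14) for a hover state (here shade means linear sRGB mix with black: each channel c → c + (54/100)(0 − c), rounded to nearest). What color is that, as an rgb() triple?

rgb(85, 6, 6)

Lerp each channel 54% toward 0:
  R: 185 − 99.9 = 85.1 → 85
  G: 13 − 7.02 = 5.98 → 6
  B: 14 + 0.54×(0−14) = 14 − 7.56 = 6.44 → 6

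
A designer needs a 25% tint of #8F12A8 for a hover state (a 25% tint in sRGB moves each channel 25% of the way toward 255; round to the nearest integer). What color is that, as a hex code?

#AB4DBE

#8F12A8 is rgb(143, 18, 168).
Per channel, c → c + 0.25(255 − c):
  R: 143 + 0.25×(255−143) = 143 + 28 = 171 → 171
  G: 18 + 0.25×(255−18) = 18 + 59.25 = 77.25 → 77
  B: 168 + 0.25×(255−168) = 168 + 21.75 = 189.75 → 190
rgb(171, 77, 190) = #AB4DBE.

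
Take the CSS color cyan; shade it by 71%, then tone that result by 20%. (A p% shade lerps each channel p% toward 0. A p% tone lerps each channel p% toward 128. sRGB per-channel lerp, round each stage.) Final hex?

#1a5555

CSS cyan is rgb(0, 255, 255).
A 71% shade moves each channel 71% toward 0:
  R: 0 + 0 = 0 → 0
  G: 255 − 181.05 = 73.95 → 74
  B: 255 + 0.71×(0−255) = 255 − 181.05 = 73.95 → 74
After the shade: rgb(0, 74, 74) = #004a4a.
Lerp each channel 20% toward 128:
  R: 0 + 25.6 = 25.6 → 26
  G: 74 + 0.2×(128−74) = 74 + 10.8 = 84.8 → 85
  B: 74 + 0.2×(128−74) = 74 + 10.8 = 84.8 → 85
rgb(26, 85, 85) = #1a5555.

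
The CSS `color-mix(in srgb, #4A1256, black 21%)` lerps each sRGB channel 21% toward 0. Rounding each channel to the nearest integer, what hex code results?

#3A0E44

#4A1256 is rgb(74, 18, 86).
A 21% shade moves each channel 21% toward 0:
  R: 74 + 0.21×(0−74) = 74 − 15.54 = 58.46 → 58
  G: 18 + 0.21×(0−18) = 18 − 3.78 = 14.22 → 14
  B: 86 − 18.06 = 67.94 → 68
rgb(58, 14, 68) = #3A0E44.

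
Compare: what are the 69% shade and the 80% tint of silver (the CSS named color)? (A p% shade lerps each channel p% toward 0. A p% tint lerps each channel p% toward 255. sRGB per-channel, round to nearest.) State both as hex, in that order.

CSS silver is rgb(192, 192, 192).
69% shade:
  R: 192 − 132.48 = 59.52 → 60
  G: 192 + 0.69×(0−192) = 192 − 132.48 = 59.52 → 60
  B: 192 − 132.48 = 59.52 → 60
  → #3C3C3C
80% tint:
  R: 192 + 0.8×(255−192) = 192 + 50.4 = 242.4 → 242
  G: 192 + 0.8×(255−192) = 192 + 50.4 = 242.4 → 242
  B: 192 + 0.8×(255−192) = 192 + 50.4 = 242.4 → 242
  → #F2F2F2

#3C3C3C, #F2F2F2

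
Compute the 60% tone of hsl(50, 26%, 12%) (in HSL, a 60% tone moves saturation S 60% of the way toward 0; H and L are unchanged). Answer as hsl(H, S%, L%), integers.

hsl(50, 10%, 12%)

S moves 60% from 26 toward 0: 26 − 15.6 = 10.4 → 10.
H and L are unchanged.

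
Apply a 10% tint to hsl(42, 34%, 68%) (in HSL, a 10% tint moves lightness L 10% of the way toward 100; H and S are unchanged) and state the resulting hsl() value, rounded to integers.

hsl(42, 34%, 71%)

L moves 10% from 68 toward 100: 68 + 3.2 = 71.2 → 71.
H and S are unchanged.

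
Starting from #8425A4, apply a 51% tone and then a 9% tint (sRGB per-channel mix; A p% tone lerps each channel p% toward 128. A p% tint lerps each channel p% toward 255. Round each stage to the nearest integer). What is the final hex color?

#8D629C

#8425A4 is rgb(132, 37, 164).
Per channel, c → c + 0.51(128 − c):
  R: 132 + 0.51×(128−132) = 132 − 2.04 = 129.96 → 130
  G: 37 + 0.51×(128−37) = 37 + 46.41 = 83.41 → 83
  B: 164 − 18.36 = 145.64 → 146
After the tone: rgb(130, 83, 146) = #825392.
Lerp each channel 9% toward 255:
  R: 130 + 0.09×(255−130) = 130 + 11.25 = 141.25 → 141
  G: 83 + 0.09×(255−83) = 83 + 15.48 = 98.48 → 98
  B: 146 + 9.81 = 155.81 → 156
rgb(141, 98, 156) = #8D629C.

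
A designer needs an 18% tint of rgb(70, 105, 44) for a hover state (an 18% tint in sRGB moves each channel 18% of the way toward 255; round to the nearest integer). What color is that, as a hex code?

Lerp each channel 18% toward 255:
  R: 70 + 0.18×(255−70) = 70 + 33.3 = 103.3 → 103
  G: 105 + 27 = 132 → 132
  B: 44 + 0.18×(255−44) = 44 + 37.98 = 81.98 → 82
rgb(103, 132, 82) = #678452.

#678452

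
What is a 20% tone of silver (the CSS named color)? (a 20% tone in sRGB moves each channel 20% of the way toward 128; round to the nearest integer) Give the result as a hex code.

CSS silver is rgb(192, 192, 192).
Per channel, c → c + 0.2(128 − c):
  R: 192 + 0.2×(128−192) = 192 − 12.8 = 179.2 → 179
  G: 192 + 0.2×(128−192) = 192 − 12.8 = 179.2 → 179
  B: 192 + 0.2×(128−192) = 192 − 12.8 = 179.2 → 179
rgb(179, 179, 179) = #B3B3B3.

#B3B3B3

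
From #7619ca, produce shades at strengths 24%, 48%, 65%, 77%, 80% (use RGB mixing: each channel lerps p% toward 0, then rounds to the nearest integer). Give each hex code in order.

#5a139a, #3d0d69, #290947, #1b062e, #180528

#7619ca is rgb(118, 25, 202).
24%: (118 − 28.32 = 89.68→90, 25 − 6 = 19→19, 202 − 48.48 = 153.52→154) → #5a139a
48%: (118 − 56.64 = 61.36→61, 25 − 12 = 13→13, 202 − 96.96 = 105.04→105) → #3d0d69
65%: (118 − 76.7 = 41.3→41, 25 − 16.25 = 8.75→9, 202 − 131.3 = 70.7→71) → #290947
77%: (118 − 90.86 = 27.14→27, 25 − 19.25 = 5.75→6, 202 − 155.54 = 46.46→46) → #1b062e
80%: (118 − 94.4 = 23.6→24, 25 − 20 = 5→5, 202 − 161.6 = 40.4→40) → #180528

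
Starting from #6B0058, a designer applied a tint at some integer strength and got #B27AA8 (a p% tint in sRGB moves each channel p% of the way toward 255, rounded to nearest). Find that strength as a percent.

48%

#6B0058 is rgb(107, 0, 88); #B27AA8 is rgb(178, 122, 168).
On the G channel (widest range): 122 ≈ 0 + (p/100)(255 − 0), so p ≈ 100×(122 − 0)/(255 − 0) = 12200/255 = 47.84.
p = 48 reproduces all three channels after rounding.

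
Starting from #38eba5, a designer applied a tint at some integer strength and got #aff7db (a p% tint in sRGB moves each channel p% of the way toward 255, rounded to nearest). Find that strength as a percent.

#38eba5 is rgb(56, 235, 165); #aff7db is rgb(175, 247, 219).
On the R channel (widest range): 175 ≈ 56 + (p/100)(255 − 56), so p ≈ 100×(175 − 56)/(255 − 56) = 11900/199 = 59.80.
p = 60 reproduces all three channels after rounding.

60%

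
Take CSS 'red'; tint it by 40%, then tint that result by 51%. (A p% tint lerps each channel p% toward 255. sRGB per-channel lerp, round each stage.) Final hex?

#FFB4B4

CSS red is rgb(255, 0, 0).
A 40% tint moves each channel 40% toward 255:
  R: 255 + 0.4×(255−255) = 255 + 0 = 255 → 255
  G: 0 + 0.4×(255−0) = 0 + 102 = 102 → 102
  B: 0 + 0.4×(255−0) = 0 + 102 = 102 → 102
After the tint: rgb(255, 102, 102) = #FF6666.
A 51% tint moves each channel 51% toward 255:
  R: 255 + 0.51×(255−255) = 255 + 0 = 255 → 255
  G: 102 + 78.03 = 180.03 → 180
  B: 102 + 78.03 = 180.03 → 180
rgb(255, 180, 180) = #FFB4B4.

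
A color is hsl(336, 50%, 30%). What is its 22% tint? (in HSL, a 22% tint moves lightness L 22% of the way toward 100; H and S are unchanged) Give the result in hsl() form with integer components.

hsl(336, 50%, 45%)

L moves 22% from 30 toward 100: 30 + 15.4 = 45.4 → 45.
H and S are unchanged.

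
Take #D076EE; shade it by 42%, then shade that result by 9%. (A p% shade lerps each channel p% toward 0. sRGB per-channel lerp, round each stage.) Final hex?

#6E3E7E

#D076EE is rgb(208, 118, 238).
A 42% shade moves each channel 42% toward 0:
  R: 208 + 0.42×(0−208) = 208 − 87.36 = 120.64 → 121
  G: 118 − 49.56 = 68.44 → 68
  B: 238 − 99.96 = 138.04 → 138
After the shade: rgb(121, 68, 138) = #79448A.
A 9% shade moves each channel 9% toward 0:
  R: 121 + 0.09×(0−121) = 121 − 10.89 = 110.11 → 110
  G: 68 + 0.09×(0−68) = 68 − 6.12 = 61.88 → 62
  B: 138 − 12.42 = 125.58 → 126
rgb(110, 62, 126) = #6E3E7E.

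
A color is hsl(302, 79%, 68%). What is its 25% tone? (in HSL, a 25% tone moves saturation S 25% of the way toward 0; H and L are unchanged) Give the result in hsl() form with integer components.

hsl(302, 59%, 68%)

S moves 25% from 79 toward 0: 79 − 19.75 = 59.25 → 59.
H and L are unchanged.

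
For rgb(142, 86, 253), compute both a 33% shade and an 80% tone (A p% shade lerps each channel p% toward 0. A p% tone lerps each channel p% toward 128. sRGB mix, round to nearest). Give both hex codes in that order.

#5F3AAA, #837899

33% shade:
  R: 142 + 0.33×(0−142) = 142 − 46.86 = 95.14 → 95
  G: 86 − 28.38 = 57.62 → 58
  B: 253 + 0.33×(0−253) = 253 − 83.49 = 169.51 → 170
  → #5F3AAA
80% tone:
  R: 142 − 11.2 = 130.8 → 131
  G: 86 + 33.6 = 119.6 → 120
  B: 253 + 0.8×(128−253) = 253 − 100 = 153 → 153
  → #837899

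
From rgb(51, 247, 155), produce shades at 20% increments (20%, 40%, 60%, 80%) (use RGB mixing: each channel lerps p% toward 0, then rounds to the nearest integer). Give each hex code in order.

20%: (51 − 10.2 = 40.8→41, 247 − 49.4 = 197.6→198, 155 − 31 = 124→124) → #29C67C
40%: (51 − 20.4 = 30.6→31, 247 − 98.8 = 148.2→148, 155 − 62 = 93→93) → #1F945D
60%: (51 − 30.6 = 20.4→20, 247 − 148.2 = 98.8→99, 155 − 93 = 62→62) → #14633E
80%: (51 − 40.8 = 10.2→10, 247 − 197.6 = 49.4→49, 155 − 124 = 31→31) → #0A311F

#29C67C, #1F945D, #14633E, #0A311F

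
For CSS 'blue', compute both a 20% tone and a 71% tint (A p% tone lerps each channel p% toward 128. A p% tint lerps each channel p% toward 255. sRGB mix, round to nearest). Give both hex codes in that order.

#1A1AE6, #B5B5FF

CSS blue is rgb(0, 0, 255).
20% tone:
  R: 0 + 25.6 = 25.6 → 26
  G: 0 + 0.2×(128−0) = 0 + 25.6 = 25.6 → 26
  B: 255 + 0.2×(128−255) = 255 − 25.4 = 229.6 → 230
  → #1A1AE6
71% tint:
  R: 0 + 181.05 = 181.05 → 181
  G: 0 + 0.71×(255−0) = 0 + 181.05 = 181.05 → 181
  B: 255 + 0.71×(255−255) = 255 + 0 = 255 → 255
  → #B5B5FF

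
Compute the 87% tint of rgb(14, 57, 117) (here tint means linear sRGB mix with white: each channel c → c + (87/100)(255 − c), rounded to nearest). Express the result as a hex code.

#E0E5ED

Per channel, c → c + 0.87(255 − c):
  R: 14 + 209.67 = 223.67 → 224
  G: 57 + 172.26 = 229.26 → 229
  B: 117 + 0.87×(255−117) = 117 + 120.06 = 237.06 → 237
rgb(224, 229, 237) = #E0E5ED.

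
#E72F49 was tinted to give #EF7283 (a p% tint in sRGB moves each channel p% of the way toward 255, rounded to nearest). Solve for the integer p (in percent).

#E72F49 is rgb(231, 47, 73); #EF7283 is rgb(239, 114, 131).
On the G channel (widest range): 114 ≈ 47 + (p/100)(255 − 47), so p ≈ 100×(114 − 47)/(255 − 47) = 6700/208 = 32.21.
p = 32 reproduces all three channels after rounding.

32%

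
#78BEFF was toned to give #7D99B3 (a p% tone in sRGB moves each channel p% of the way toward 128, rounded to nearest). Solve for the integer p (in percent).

#78BEFF is rgb(120, 190, 255); #7D99B3 is rgb(125, 153, 179).
On the B channel (widest range): 179 ≈ 255 + (p/100)(128 − 255), so p ≈ 100×(179 − 255)/(128 − 255) = -7600/-127 = 59.84.
p = 60 reproduces all three channels after rounding.

60%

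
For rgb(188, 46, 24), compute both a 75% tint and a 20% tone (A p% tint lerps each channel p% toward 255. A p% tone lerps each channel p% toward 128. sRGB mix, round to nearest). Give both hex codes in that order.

75% tint:
  R: 188 + 50.25 = 238.25 → 238
  G: 46 + 0.75×(255−46) = 46 + 156.75 = 202.75 → 203
  B: 24 + 173.25 = 197.25 → 197
  → #EECBC5
20% tone:
  R: 188 + 0.2×(128−188) = 188 − 12 = 176 → 176
  G: 46 + 0.2×(128−46) = 46 + 16.4 = 62.4 → 62
  B: 24 + 20.8 = 44.8 → 45
  → #B03E2D

#EECBC5, #B03E2D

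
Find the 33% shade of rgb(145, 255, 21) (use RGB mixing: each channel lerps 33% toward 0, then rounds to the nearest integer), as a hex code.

Lerp each channel 33% toward 0:
  R: 145 − 47.85 = 97.15 → 97
  G: 255 − 84.15 = 170.85 → 171
  B: 21 − 6.93 = 14.07 → 14
rgb(97, 171, 14) = #61AB0E.

#61AB0E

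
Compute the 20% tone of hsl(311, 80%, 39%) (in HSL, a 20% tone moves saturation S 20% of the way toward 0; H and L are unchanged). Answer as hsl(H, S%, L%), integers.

hsl(311, 64%, 39%)

S moves 20% from 80 toward 0: 80 − 16 = 64 → 64.
H and L are unchanged.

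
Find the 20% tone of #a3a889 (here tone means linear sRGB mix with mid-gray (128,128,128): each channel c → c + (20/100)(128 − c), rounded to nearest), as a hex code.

#a3a889 is rgb(163, 168, 137).
Per channel, c → c + 0.2(128 − c):
  R: 163 + 0.2×(128−163) = 163 − 7 = 156 → 156
  G: 168 + 0.2×(128−168) = 168 − 8 = 160 → 160
  B: 137 + 0.2×(128−137) = 137 − 1.8 = 135.2 → 135
rgb(156, 160, 135) = #9ca087.

#9ca087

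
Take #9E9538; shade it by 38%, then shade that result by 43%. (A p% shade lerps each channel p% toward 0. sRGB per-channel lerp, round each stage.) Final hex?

#383414

#9E9538 is rgb(158, 149, 56).
Per channel, c → c + 0.38(0 − c):
  R: 158 + 0.38×(0−158) = 158 − 60.04 = 97.96 → 98
  G: 149 + 0.38×(0−149) = 149 − 56.62 = 92.38 → 92
  B: 56 + 0.38×(0−56) = 56 − 21.28 = 34.72 → 35
After the shade: rgb(98, 92, 35) = #625C23.
A 43% shade moves each channel 43% toward 0:
  R: 98 − 42.14 = 55.86 → 56
  G: 92 + 0.43×(0−92) = 92 − 39.56 = 52.44 → 52
  B: 35 − 15.05 = 19.95 → 20
rgb(56, 52, 20) = #383414.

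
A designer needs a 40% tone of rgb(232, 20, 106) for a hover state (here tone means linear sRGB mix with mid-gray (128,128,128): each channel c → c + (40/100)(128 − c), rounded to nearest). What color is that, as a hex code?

A 40% tone moves each channel 40% toward 128:
  R: 232 + 0.4×(128−232) = 232 − 41.6 = 190.4 → 190
  G: 20 + 0.4×(128−20) = 20 + 43.2 = 63.2 → 63
  B: 106 + 8.8 = 114.8 → 115
rgb(190, 63, 115) = #BE3F73.

#BE3F73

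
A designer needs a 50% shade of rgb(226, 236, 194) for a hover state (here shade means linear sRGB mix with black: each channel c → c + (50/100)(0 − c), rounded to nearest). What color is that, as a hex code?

A 50% shade moves each channel 50% toward 0:
  R: 226 + 0.5×(0−226) = 226 − 113 = 113 → 113
  G: 236 − 118 = 118 → 118
  B: 194 − 97 = 97 → 97
rgb(113, 118, 97) = #717661.

#717661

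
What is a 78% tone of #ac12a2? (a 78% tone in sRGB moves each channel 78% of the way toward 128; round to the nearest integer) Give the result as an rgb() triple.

#ac12a2 is rgb(172, 18, 162).
Per channel, c → c + 0.78(128 − c):
  R: 172 + 0.78×(128−172) = 172 − 34.32 = 137.68 → 138
  G: 18 + 0.78×(128−18) = 18 + 85.8 = 103.8 → 104
  B: 162 + 0.78×(128−162) = 162 − 26.52 = 135.48 → 135

rgb(138, 104, 135)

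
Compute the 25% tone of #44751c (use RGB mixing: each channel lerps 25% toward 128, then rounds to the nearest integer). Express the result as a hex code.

#537835

#44751c is rgb(68, 117, 28).
Per channel, c → c + 0.25(128 − c):
  R: 68 + 15 = 83 → 83
  G: 117 + 0.25×(128−117) = 117 + 2.75 = 119.75 → 120
  B: 28 + 25 = 53 → 53
rgb(83, 120, 53) = #537835.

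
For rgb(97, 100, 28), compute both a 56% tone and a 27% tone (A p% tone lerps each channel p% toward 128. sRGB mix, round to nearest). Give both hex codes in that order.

56% tone:
  R: 97 + 0.56×(128−97) = 97 + 17.36 = 114.36 → 114
  G: 100 + 15.68 = 115.68 → 116
  B: 28 + 0.56×(128−28) = 28 + 56 = 84 → 84
  → #727454
27% tone:
  R: 97 + 8.37 = 105.37 → 105
  G: 100 + 0.27×(128−100) = 100 + 7.56 = 107.56 → 108
  B: 28 + 0.27×(128−28) = 28 + 27 = 55 → 55
  → #696C37

#727454, #696C37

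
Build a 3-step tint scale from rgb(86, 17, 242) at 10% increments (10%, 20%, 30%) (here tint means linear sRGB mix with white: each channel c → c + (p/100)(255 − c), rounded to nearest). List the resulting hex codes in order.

10%: (86 + 16.9 = 102.9→103, 17 + 23.8 = 40.8→41, 242 + 1.3 = 243.3→243) → #6729f3
20%: (86 + 33.8 = 119.8→120, 17 + 47.6 = 64.6→65, 242 + 2.6 = 244.6→245) → #7841f5
30%: (86 + 50.7 = 136.7→137, 17 + 71.4 = 88.4→88, 242 + 3.9 = 245.9→246) → #8958f6

#6729f3, #7841f5, #8958f6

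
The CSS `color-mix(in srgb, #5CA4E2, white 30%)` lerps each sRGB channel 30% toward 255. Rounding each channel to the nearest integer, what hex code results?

#5CA4E2 is rgb(92, 164, 226).
A 30% tint moves each channel 30% toward 255:
  R: 92 + 0.3×(255−92) = 92 + 48.9 = 140.9 → 141
  G: 164 + 27.3 = 191.3 → 191
  B: 226 + 0.3×(255−226) = 226 + 8.7 = 234.7 → 235
rgb(141, 191, 235) = #8DBFEB.

#8DBFEB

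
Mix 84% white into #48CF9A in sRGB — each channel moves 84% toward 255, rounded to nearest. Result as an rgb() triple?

#48CF9A is rgb(72, 207, 154).
An 84% tint moves each channel 84% toward 255:
  R: 72 + 153.72 = 225.72 → 226
  G: 207 + 0.84×(255−207) = 207 + 40.32 = 247.32 → 247
  B: 154 + 0.84×(255−154) = 154 + 84.84 = 238.84 → 239

rgb(226, 247, 239)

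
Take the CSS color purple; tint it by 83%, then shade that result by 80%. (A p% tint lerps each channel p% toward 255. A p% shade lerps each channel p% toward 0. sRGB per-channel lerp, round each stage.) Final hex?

CSS purple is rgb(128, 0, 128).
Lerp each channel 83% toward 255:
  R: 128 + 105.41 = 233.41 → 233
  G: 0 + 0.83×(255−0) = 0 + 211.65 = 211.65 → 212
  B: 128 + 105.41 = 233.41 → 233
After the tint: rgb(233, 212, 233) = #e9d4e9.
Per channel, c → c + 0.8(0 − c):
  R: 233 − 186.4 = 46.6 → 47
  G: 212 + 0.8×(0−212) = 212 − 169.6 = 42.4 → 42
  B: 233 + 0.8×(0−233) = 233 − 186.4 = 46.6 → 47
rgb(47, 42, 47) = #2f2a2f.

#2f2a2f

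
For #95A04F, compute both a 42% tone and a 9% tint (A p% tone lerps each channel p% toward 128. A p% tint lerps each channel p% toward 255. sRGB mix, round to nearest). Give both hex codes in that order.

#8C9364, #9FA95F

#95A04F is rgb(149, 160, 79).
42% tone:
  R: 149 + 0.42×(128−149) = 149 − 8.82 = 140.18 → 140
  G: 160 + 0.42×(128−160) = 160 − 13.44 = 146.56 → 147
  B: 79 + 0.42×(128−79) = 79 + 20.58 = 99.58 → 100
  → #8C9364
9% tint:
  R: 149 + 0.09×(255−149) = 149 + 9.54 = 158.54 → 159
  G: 160 + 8.55 = 168.55 → 169
  B: 79 + 15.84 = 94.84 → 95
  → #9FA95F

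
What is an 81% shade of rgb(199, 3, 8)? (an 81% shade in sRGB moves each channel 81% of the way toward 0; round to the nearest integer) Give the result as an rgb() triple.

Lerp each channel 81% toward 0:
  R: 199 − 161.19 = 37.81 → 38
  G: 3 + 0.81×(0−3) = 3 − 2.43 = 0.57 → 1
  B: 8 + 0.81×(0−8) = 8 − 6.48 = 1.52 → 2

rgb(38, 1, 2)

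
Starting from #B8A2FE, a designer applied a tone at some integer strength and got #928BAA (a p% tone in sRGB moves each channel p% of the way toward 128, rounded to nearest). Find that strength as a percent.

67%

#B8A2FE is rgb(184, 162, 254); #928BAA is rgb(146, 139, 170).
On the B channel (widest range): 170 ≈ 254 + (p/100)(128 − 254), so p ≈ 100×(170 − 254)/(128 − 254) = -8400/-126 = 66.67.
p = 67 reproduces all three channels after rounding.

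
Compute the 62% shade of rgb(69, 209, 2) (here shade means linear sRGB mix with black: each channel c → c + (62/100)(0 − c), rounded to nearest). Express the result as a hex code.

#1A4F01

A 62% shade moves each channel 62% toward 0:
  R: 69 + 0.62×(0−69) = 69 − 42.78 = 26.22 → 26
  G: 209 − 129.58 = 79.42 → 79
  B: 2 − 1.24 = 0.76 → 1
rgb(26, 79, 1) = #1A4F01.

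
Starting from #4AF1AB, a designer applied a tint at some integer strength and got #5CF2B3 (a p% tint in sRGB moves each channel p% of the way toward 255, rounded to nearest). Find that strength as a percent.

10%

#4AF1AB is rgb(74, 241, 171); #5CF2B3 is rgb(92, 242, 179).
On the R channel (widest range): 92 ≈ 74 + (p/100)(255 − 74), so p ≈ 100×(92 − 74)/(255 − 74) = 1800/181 = 9.94.
p = 10 reproduces all three channels after rounding.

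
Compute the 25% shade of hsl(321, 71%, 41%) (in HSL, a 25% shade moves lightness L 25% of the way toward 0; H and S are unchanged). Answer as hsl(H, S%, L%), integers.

L moves 25% from 41 toward 0: 41 − 10.25 = 30.75 → 31.
H and S are unchanged.

hsl(321, 71%, 31%)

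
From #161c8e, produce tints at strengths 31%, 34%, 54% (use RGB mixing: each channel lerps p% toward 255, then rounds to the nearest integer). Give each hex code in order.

#161c8e is rgb(22, 28, 142).
31%: (22 + 72.23 = 94.23→94, 28 + 70.37 = 98.37→98, 142 + 35.03 = 177.03→177) → #5e62b1
34%: (22 + 79.22 = 101.22→101, 28 + 77.18 = 105.18→105, 142 + 38.42 = 180.42→180) → #6569b4
54%: (22 + 125.82 = 147.82→148, 28 + 122.58 = 150.58→151, 142 + 61.02 = 203.02→203) → #9497cb

#5e62b1, #6569b4, #9497cb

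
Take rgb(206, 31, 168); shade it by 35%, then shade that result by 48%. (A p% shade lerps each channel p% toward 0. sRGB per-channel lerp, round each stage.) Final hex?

Per channel, c → c + 0.35(0 − c):
  R: 206 − 72.1 = 133.9 → 134
  G: 31 + 0.35×(0−31) = 31 − 10.85 = 20.15 → 20
  B: 168 − 58.8 = 109.2 → 109
After the shade: rgb(134, 20, 109) = #86146d.
A 48% shade moves each channel 48% toward 0:
  R: 134 + 0.48×(0−134) = 134 − 64.32 = 69.68 → 70
  G: 20 − 9.6 = 10.4 → 10
  B: 109 + 0.48×(0−109) = 109 − 52.32 = 56.68 → 57
rgb(70, 10, 57) = #460a39.

#460a39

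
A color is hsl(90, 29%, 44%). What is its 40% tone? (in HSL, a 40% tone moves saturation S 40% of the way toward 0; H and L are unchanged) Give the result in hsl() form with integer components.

hsl(90, 17%, 44%)

S moves 40% from 29 toward 0: 29 − 11.6 = 17.4 → 17.
H and L are unchanged.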